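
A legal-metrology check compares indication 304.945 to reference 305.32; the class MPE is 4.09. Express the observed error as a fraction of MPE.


e = indication - reference = 304.945 - 305.32 = -0.3750
|e| = 0.3750
ratio = |e| / MPE = 0.3750 / 4.09
ratio = 0.0917

0.0917


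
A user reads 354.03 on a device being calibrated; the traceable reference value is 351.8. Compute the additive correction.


Correction = standard - reading
= 351.8 - 354.03
= -2.2300

-2.2300


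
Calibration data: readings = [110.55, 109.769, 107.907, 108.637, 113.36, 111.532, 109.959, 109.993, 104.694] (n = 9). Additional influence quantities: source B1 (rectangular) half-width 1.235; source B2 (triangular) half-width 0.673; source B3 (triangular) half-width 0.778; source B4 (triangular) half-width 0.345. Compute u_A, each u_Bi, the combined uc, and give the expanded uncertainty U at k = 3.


mean = (110.55 + 109.769 + 107.907 + 108.637 + 113.36 + 111.532 + 109.959 + 109.993 + 104.694) / 9 = 109.6001111
s = sqrt(sum((x - mean)^2)/(n-1)) = 2.4224747
u_A = s / sqrt(n) = 2.4224747 / sqrt(9) = 0.80749157
u_B1 = 1.235 / sqrt(3) = 0.71302758
u_B2 = 0.673 / sqrt(6) = 0.2747511
u_B3 = 0.778 / sqrt(6) = 0.31761717
u_B4 = 0.345 / sqrt(6) = 0.14084566
uc = sqrt(0.80749157^2 + 0.71302758^2 + 0.2747511^2 + 0.31761717^2 + 0.14084566^2) = 1.1647563
U = k * uc = 3 * 1.1647563
U = 3.4943

3.4943


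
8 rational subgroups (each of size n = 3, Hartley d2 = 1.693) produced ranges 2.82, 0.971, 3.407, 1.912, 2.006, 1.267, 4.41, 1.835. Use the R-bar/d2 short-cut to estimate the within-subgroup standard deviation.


R_bar = (2.82 + 0.971 + 3.407 + 1.912 + 2.006 + 1.267 + 4.41 + 1.835) / 8
R_bar = 18.628 / 8 = 2.3285
sigma_hat = R_bar / d2 = 2.3285 / 1.693 = 1.3754

1.3754


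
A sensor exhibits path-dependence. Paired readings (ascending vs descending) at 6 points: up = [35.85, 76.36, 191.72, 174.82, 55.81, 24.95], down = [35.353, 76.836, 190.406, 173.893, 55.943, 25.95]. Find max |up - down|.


|35.85 - 35.353| = 0.4970
|76.36 - 76.836| = 0.4760
|191.72 - 190.406| = 1.3140
|174.82 - 173.893| = 0.9270
|55.81 - 55.943| = 0.1330
|24.95 - 25.95| = 1.0000
hysteresis = max(diffs) = 1.3140

1.3140


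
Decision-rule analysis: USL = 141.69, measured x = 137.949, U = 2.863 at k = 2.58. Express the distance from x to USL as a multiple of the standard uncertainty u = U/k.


u = U / k = 2.863 / 2.58 = 1.1096899
margin = |USL - x| = |141.69 - 137.949| = 3.741
z = margin / u = 3.741 / 1.1096899
z = 3.3712

3.3712


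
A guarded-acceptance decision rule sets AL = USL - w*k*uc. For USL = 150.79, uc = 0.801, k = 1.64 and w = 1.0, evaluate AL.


U = k * uc = 1.64 * 0.801 = 1.31364
guard band g = w * U = 1.0 * 1.31364 = 1.31364
AL = USL - g = 150.79 - 1.31364
AL = 149.4764

149.4764


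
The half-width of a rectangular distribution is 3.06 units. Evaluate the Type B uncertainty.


u_B = half_width / sqrt(3)
u_B = 3.06 / 1.7320508
u_B = 1.7667

1.7667


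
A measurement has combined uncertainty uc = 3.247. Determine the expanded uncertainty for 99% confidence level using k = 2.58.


U = k * uc
U = 2.58 * 3.247
U = 8.3773

8.3773


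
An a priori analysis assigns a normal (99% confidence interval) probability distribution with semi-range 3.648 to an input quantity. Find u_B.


u_B = half_width / 2.576
u_B = 3.648 / 2.576
u_B = 1.4161

1.4161


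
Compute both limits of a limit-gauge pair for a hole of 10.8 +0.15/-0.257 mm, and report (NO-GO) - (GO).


GO = nominal - lower_tol (smallest hole = maximum material condition)
GO = 10.8 - 0.257 = 10.543
NO-GO = nominal + upper_tol (largest hole = least material condition)
NO-GO = 10.8 + 0.15 = 10.95
spread = NO-GO - GO = 10.95 - 10.543 = 0.4070

0.4070


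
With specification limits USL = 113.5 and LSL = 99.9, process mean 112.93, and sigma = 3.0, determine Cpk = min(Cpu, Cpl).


Cpu = (USL - mean) / (3*sigma) = (113.5 - 112.93) / (3*3.0) = 0.0633
Cpl = (mean - LSL) / (3*sigma) = (112.93 - 99.9) / (3*3.0) = 1.4478
Cpk = min(Cpu, Cpl) = 0.0633

0.0633


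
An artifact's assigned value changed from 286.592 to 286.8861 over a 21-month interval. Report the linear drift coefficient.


rate = (v2 - v1) / months
= (286.8861 - 286.592) / 21
= 0.2941 / 21
= 0.0140

0.0140


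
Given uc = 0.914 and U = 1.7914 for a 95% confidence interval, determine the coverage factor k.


k = U / uc
k = 1.7914 / 0.914
k = 1.96

1.96


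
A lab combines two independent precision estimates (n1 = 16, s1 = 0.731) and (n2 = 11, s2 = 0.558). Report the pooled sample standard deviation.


s_p = sqrt(((n1-1)*s1^2 + (n2-1)*s2^2) / (n1+n2-2))
numerator = (16-1)*0.731^2 + (11-1)*0.558^2 = 8.015415 + 3.11364 = 11.129055
denominator = 16 + 11 - 2 = 25
s_p^2 = 11.129055 / 25 = 0.4451622
s_p = sqrt(0.4451622) = 0.6672

0.6672


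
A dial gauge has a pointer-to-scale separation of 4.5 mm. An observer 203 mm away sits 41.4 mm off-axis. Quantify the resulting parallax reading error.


error = h * offset / d
= 4.5 * 41.4 / 203
= 0.9177

0.9177


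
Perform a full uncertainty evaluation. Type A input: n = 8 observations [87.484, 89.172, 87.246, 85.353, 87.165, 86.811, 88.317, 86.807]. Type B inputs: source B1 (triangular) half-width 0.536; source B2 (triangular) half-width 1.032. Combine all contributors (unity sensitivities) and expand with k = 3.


mean = (87.484 + 89.172 + 87.246 + 85.353 + 87.165 + 86.811 + 88.317 + 86.807) / 8 = 87.294375
s = sqrt(sum((x - mean)^2)/(n-1)) = 1.1254457
u_A = s / sqrt(n) = 1.1254457 / sqrt(8) = 0.39790514
u_B1 = 0.536 / sqrt(6) = 0.21882108
u_B2 = 1.032 / sqrt(6) = 0.42131224
uc = sqrt(0.39790514^2 + 0.21882108^2 + 0.42131224^2) = 0.61944747
U = k * uc = 3 * 0.61944747
U = 1.8583

1.8583


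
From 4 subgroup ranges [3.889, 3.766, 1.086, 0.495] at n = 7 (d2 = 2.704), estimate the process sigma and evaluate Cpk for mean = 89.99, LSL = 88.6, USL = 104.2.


R_bar = (3.889 + 3.766 + 1.086 + 0.495) / 4 = 2.309
sigma = R_bar / d2 = 2.309 / 2.704 = 0.85392012
Cp = (USL - LSL)/(6*sigma) = (104.2 - 88.6)/(6*0.85392012) = 3.0448
Cpu = (104.2 - 89.99)/(3*0.85392012) = 5.5470
Cpl = (89.99 - 88.6)/(3*0.85392012) = 0.5426
Cpk = min(Cpu, Cpl) = 0.5426

0.5426


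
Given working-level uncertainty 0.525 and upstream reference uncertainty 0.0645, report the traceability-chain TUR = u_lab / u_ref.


TUR = u_lab / u_ref
= 0.525 / 0.0645
= 8.1395

8.1395


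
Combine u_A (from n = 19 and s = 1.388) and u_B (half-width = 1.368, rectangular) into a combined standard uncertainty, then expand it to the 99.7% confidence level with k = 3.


u_A = s / sqrt(n) = 1.388 / sqrt(19) = 0.31842904
u_B = half_width / sqrt(3) = 1.368 / sqrt(3) = 0.78981517
uc = sqrt(u_A^2 + u_B^2) = sqrt(0.31842904^2 + 0.78981517^2) = 0.85158972
U = k * uc = 3 * 0.85158972
U = 2.5548

2.5548


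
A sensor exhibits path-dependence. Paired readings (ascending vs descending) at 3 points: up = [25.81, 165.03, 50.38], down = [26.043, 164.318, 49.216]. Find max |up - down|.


|25.81 - 26.043| = 0.2330
|165.03 - 164.318| = 0.7120
|50.38 - 49.216| = 1.1640
hysteresis = max(diffs) = 1.1640

1.1640


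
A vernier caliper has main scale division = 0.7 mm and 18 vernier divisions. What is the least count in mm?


LC = MSD / n_div
= 0.7 / 18
= 0.0389

0.0389


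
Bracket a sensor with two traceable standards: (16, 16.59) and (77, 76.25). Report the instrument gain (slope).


slope = (y2 - y1) / (x2 - x1)
= (76.25 - 16.59) / (77 - 16)
= 59.6600 / 61
= 0.9780

0.9780


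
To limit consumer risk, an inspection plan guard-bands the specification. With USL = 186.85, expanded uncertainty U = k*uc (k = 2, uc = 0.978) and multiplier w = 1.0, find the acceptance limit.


U = k * uc = 2 * 0.978 = 1.956
guard band g = w * U = 1.0 * 1.956 = 1.956
AL = USL - g = 186.85 - 1.956
AL = 184.8940

184.8940


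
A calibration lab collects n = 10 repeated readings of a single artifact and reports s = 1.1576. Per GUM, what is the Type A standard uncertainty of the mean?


u_A = s / sqrt(n)
u_A = 1.1576 / sqrt(10)
u_A = 1.1576 / 3.1622777
u_A = 0.3661

0.3661


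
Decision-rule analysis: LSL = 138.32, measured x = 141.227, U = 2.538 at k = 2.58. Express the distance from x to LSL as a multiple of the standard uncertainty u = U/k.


u = U / k = 2.538 / 2.58 = 0.98372093
margin = |LSL - x| = |138.32 - 141.227| = 2.907
z = margin / u = 2.907 / 0.98372093
z = 2.9551

2.9551


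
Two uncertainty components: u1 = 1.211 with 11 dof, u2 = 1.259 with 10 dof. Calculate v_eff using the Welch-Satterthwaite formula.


uc = sqrt(u1^2 + u2^2) = sqrt(1.211^2 + 1.259^2) = 1.7468835
v_eff = uc^4 / (u1^4/v1 + u2^4/v2)
= 1.7468835^4 / (1.211^4/11 + 1.259^4/10)
= 9.3122745 / 0.44676489
v_eff = 20.8438

20.8438


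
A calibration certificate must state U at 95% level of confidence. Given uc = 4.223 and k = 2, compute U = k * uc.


U = k * uc
U = 2 * 4.223
U = 8.4460

8.4460


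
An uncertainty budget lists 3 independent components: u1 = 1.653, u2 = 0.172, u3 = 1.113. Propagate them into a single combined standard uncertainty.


uc = sqrt(1.653^2 + 0.172^2 + 1.113^2)
uc = sqrt(4.000762)
uc = 2.0002

2.0002


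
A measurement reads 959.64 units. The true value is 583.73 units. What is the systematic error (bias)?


Systematic error = measured - true
= 959.64 - 583.73
= 375.9100

375.9100


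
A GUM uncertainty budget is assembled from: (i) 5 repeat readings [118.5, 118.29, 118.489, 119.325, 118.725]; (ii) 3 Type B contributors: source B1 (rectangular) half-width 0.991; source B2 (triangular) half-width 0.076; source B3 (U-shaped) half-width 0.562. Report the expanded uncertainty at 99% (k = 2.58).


mean = (118.5 + 118.29 + 118.489 + 119.325 + 118.725) / 5 = 118.6658
s = sqrt(sum((x - mean)^2)/(n-1)) = 0.39938165
u_A = s / sqrt(n) = 0.39938165 / sqrt(5) = 0.1786089
u_B1 = 0.991 / sqrt(3) = 0.57215412
u_B2 = 0.076 / sqrt(6) = 0.03102687
u_B3 = 0.562 / sqrt(2) = 0.39739401
uc = sqrt(0.1786089^2 + 0.57215412^2 + 0.03102687^2 + 0.39739401^2) = 0.71982369
U = k * uc = 2.58 * 0.71982369
U = 1.8571

1.8571


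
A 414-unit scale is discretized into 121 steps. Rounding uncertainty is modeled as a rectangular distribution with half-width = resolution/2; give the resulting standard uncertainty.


resolution = range / divisions
resolution = 414 / 121 = 3.4214876
u_res = resolution / (2*sqrt(3))
u_res = 3.4214876 / 3.4641016
u_res = 0.9877

0.9877


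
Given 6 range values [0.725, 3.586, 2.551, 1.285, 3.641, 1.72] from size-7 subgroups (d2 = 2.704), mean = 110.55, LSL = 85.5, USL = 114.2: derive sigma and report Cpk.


R_bar = (0.725 + 3.586 + 2.551 + 1.285 + 3.641 + 1.72) / 6 = 2.2513333
sigma = R_bar / d2 = 2.2513333 / 2.704 = 0.83259368
Cp = (USL - LSL)/(6*sigma) = (114.2 - 85.5)/(6*0.83259368) = 5.7451
Cpu = (114.2 - 110.55)/(3*0.83259368) = 1.4613
Cpl = (110.55 - 85.5)/(3*0.83259368) = 10.0289
Cpk = min(Cpu, Cpl) = 1.4613

1.4613


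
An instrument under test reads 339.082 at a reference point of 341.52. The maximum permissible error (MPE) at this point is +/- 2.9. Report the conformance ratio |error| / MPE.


e = indication - reference = 339.082 - 341.52 = -2.4380
|e| = 2.4380
ratio = |e| / MPE = 2.4380 / 2.9
ratio = 0.8407

0.8407


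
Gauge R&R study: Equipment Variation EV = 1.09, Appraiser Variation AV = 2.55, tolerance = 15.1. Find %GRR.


GRR = sqrt(EV^2 + AV^2) = sqrt(1.09^2 + 2.55^2) = 2.7731931
%GRR = GRR / tol * 100 = 2.7731931 / 15.1 * 100
%GRR = 18.3655

18.3655


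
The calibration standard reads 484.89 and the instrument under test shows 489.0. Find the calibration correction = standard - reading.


Correction = standard - reading
= 484.89 - 489.0
= -4.1100

-4.1100


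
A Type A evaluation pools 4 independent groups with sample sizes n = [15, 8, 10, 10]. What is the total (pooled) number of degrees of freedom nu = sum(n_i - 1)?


nu = sum_i (n_i - 1)
nu = ((15 - 1) + (8 - 1) + (10 - 1) + (10 - 1))
nu = 14 + 7 + 9 + 9
nu = 39

39


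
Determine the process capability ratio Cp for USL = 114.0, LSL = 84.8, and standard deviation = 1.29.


Cp = (USL - LSL) / (6 * sigma)
= (114.0 - 84.8) / (6 * 1.29)
= 29.2000 / 7.7400
= 3.7726

3.7726


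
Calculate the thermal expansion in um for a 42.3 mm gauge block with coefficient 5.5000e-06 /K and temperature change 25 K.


dL = L * alpha * dT
= 42.3 * 5.5000e-06 * 25
= 0.0058162 mm
dL_um = 0.0058162 * 1000 = 5.8162 um

5.8162


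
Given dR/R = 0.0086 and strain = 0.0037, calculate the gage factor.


GF = (dR/R) / epsilon
= 0.0086 / 0.0037
= 2.3243

2.3243


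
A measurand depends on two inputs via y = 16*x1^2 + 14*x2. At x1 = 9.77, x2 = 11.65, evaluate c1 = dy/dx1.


y = 16*x1^2 + 14*x2
dy/dx1 = 2*16*x1
Evaluate at x1 = 9.77: c1 = 32 * 9.77
c1 = 312.6400

312.6400


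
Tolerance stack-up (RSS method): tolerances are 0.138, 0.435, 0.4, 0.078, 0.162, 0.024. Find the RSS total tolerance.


RSS = sqrt(0.138^2 + 0.435^2 + 0.4^2 + 0.078^2 + 0.162^2 + 0.024^2)
= sqrt(0.401173)
= 0.6334

0.6334


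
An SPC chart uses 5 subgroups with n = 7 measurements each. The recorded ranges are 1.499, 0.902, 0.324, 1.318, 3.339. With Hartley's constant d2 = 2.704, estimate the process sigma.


R_bar = (1.499 + 0.902 + 0.324 + 1.318 + 3.339) / 5
R_bar = 7.382 / 5 = 1.4764
sigma_hat = R_bar / d2 = 1.4764 / 2.704 = 0.5460

0.5460


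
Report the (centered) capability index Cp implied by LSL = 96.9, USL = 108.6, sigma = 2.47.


Cp = (USL - LSL) / (6 * sigma)
= (108.6 - 96.9) / (6 * 2.47)
= 11.7000 / 14.8200
= 0.7895

0.7895


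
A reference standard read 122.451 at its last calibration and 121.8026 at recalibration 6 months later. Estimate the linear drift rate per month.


rate = (v2 - v1) / months
= (121.8026 - 122.451) / 6
= -0.6484 / 6
= -0.1081

-0.1081


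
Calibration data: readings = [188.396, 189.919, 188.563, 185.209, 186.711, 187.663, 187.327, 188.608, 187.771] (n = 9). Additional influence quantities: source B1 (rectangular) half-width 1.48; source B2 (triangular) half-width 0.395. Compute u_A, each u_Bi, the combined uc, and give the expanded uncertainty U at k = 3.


mean = (188.396 + 189.919 + 188.563 + 185.209 + 186.711 + 187.663 + 187.327 + 188.608 + 187.771) / 9 = 187.7963333
s = sqrt(sum((x - mean)^2)/(n-1)) = 1.3333618
u_A = s / sqrt(n) = 1.3333618 / sqrt(9) = 0.44445393
u_B1 = 1.48 / sqrt(3) = 0.8544784
u_B2 = 0.395 / sqrt(6) = 0.16125807
uc = sqrt(0.44445393^2 + 0.8544784^2 + 0.16125807^2) = 0.97656377
U = k * uc = 3 * 0.97656377
U = 2.9297

2.9297


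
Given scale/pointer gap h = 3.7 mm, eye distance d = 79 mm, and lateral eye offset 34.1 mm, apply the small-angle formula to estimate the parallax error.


error = h * offset / d
= 3.7 * 34.1 / 79
= 1.5971

1.5971


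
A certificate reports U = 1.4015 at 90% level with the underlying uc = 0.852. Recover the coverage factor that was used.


k = U / uc
k = 1.4015 / 0.852
k = 1.645

1.645


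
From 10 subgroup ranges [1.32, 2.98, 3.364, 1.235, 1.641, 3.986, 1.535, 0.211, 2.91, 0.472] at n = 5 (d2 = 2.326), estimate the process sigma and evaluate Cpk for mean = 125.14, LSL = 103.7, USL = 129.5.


R_bar = (1.32 + 2.98 + 3.364 + 1.235 + 1.641 + 3.986 + 1.535 + 0.211 + 2.91 + 0.472) / 10 = 1.9654
sigma = R_bar / d2 = 1.9654 / 2.326 = 0.84496991
Cp = (USL - LSL)/(6*sigma) = (129.5 - 103.7)/(6*0.84496991) = 5.0889
Cpu = (129.5 - 125.14)/(3*0.84496991) = 1.7200
Cpl = (125.14 - 103.7)/(3*0.84496991) = 8.4579
Cpk = min(Cpu, Cpl) = 1.7200

1.7200


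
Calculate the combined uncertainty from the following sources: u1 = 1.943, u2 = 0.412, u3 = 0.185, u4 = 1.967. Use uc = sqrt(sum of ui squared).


uc = sqrt(1.943^2 + 0.412^2 + 0.185^2 + 1.967^2)
uc = sqrt(7.848307)
uc = 2.8015

2.8015


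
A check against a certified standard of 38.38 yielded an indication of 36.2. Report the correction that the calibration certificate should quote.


Correction = standard - reading
= 38.38 - 36.2
= 2.1800

2.1800


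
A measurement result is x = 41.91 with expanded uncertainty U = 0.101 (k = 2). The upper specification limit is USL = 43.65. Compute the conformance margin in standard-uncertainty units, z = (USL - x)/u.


u = U / k = 0.101 / 2 = 0.0505
margin = |USL - x| = |43.65 - 41.91| = 1.74
z = margin / u = 1.74 / 0.0505
z = 34.4554

34.4554


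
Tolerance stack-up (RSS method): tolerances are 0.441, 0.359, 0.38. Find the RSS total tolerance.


RSS = sqrt(0.441^2 + 0.359^2 + 0.38^2)
= sqrt(0.467762)
= 0.6839

0.6839


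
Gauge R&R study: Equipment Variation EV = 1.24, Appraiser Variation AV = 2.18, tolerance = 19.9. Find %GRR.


GRR = sqrt(EV^2 + AV^2) = sqrt(1.24^2 + 2.18^2) = 2.5079872
%GRR = GRR / tol * 100 = 2.5079872 / 19.9 * 100
%GRR = 12.6030

12.6030


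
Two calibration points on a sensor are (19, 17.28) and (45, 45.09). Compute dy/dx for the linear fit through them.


slope = (y2 - y1) / (x2 - x1)
= (45.09 - 17.28) / (45 - 19)
= 27.8100 / 26
= 1.0696

1.0696


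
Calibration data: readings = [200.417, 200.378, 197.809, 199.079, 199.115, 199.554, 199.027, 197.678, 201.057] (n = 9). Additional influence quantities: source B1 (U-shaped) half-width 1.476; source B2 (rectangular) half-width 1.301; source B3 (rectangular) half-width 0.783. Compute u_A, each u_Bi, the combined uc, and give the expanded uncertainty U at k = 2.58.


mean = (200.417 + 200.378 + 197.809 + 199.079 + 199.115 + 199.554 + 199.027 + 197.678 + 201.057) / 9 = 199.346
s = sqrt(sum((x - mean)^2)/(n-1)) = 1.1485781
u_A = s / sqrt(n) = 1.1485781 / sqrt(9) = 0.38285937
u_B1 = 1.476 / sqrt(2) = 1.0436896
u_B2 = 1.301 / sqrt(3) = 0.7511327
u_B3 = 0.783 / sqrt(3) = 0.45206526
uc = sqrt(0.38285937^2 + 1.0436896^2 + 0.7511327^2 + 0.45206526^2) = 1.4157799
U = k * uc = 2.58 * 1.4157799
U = 3.6527

3.6527


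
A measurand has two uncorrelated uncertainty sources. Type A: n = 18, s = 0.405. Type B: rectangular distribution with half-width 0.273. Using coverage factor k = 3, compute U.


u_A = s / sqrt(n) = 0.405 / sqrt(18) = 0.095459415
u_B = half_width / sqrt(3) = 0.273 / sqrt(3) = 0.15761662
uc = sqrt(u_A^2 + u_B^2) = sqrt(0.095459415^2 + 0.15761662^2) = 0.18427018
U = k * uc = 3 * 0.18427018
U = 0.5528

0.5528


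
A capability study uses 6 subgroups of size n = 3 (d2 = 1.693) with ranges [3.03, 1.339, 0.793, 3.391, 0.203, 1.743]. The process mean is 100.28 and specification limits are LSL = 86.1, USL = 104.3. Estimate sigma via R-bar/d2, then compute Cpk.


R_bar = (3.03 + 1.339 + 0.793 + 3.391 + 0.203 + 1.743) / 6 = 1.7498333
sigma = R_bar / d2 = 1.7498333 / 1.693 = 1.0335696
Cp = (USL - LSL)/(6*sigma) = (104.3 - 86.1)/(6*1.0335696) = 2.9348
Cpu = (104.3 - 100.28)/(3*1.0335696) = 1.2965
Cpl = (100.28 - 86.1)/(3*1.0335696) = 4.5731
Cpk = min(Cpu, Cpl) = 1.2965

1.2965


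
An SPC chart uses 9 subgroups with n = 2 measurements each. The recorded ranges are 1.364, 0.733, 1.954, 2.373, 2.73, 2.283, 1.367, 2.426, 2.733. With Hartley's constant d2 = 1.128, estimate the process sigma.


R_bar = (1.364 + 0.733 + 1.954 + 2.373 + 2.73 + 2.283 + 1.367 + 2.426 + 2.733) / 9
R_bar = 17.963 / 9 = 1.9958889
sigma_hat = R_bar / d2 = 1.9958889 / 1.128 = 1.7694

1.7694


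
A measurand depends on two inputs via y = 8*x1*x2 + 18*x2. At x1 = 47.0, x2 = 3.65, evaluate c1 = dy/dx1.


y = 8*x1*x2 + 18*x2
dy/dx1 = 8*x2
Evaluate at x2 = 3.65: c1 = 8 * 3.65
c1 = 29.2000

29.2000


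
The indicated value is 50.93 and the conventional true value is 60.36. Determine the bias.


Systematic error = measured - true
= 50.93 - 60.36
= -9.4300

-9.4300


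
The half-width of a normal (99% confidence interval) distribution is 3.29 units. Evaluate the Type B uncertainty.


u_B = half_width / 2.576
u_B = 3.29 / 2.576
u_B = 1.2772

1.2772


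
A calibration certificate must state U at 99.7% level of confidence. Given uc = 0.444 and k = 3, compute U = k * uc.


U = k * uc
U = 3 * 0.444
U = 1.3320

1.3320


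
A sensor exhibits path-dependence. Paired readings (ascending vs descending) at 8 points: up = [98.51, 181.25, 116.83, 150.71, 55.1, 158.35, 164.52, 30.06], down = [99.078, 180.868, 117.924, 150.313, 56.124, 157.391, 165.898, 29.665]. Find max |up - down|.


|98.51 - 99.078| = 0.5680
|181.25 - 180.868| = 0.3820
|116.83 - 117.924| = 1.0940
|150.71 - 150.313| = 0.3970
|55.1 - 56.124| = 1.0240
|158.35 - 157.391| = 0.9590
|164.52 - 165.898| = 1.3780
|30.06 - 29.665| = 0.3950
hysteresis = max(diffs) = 1.3780

1.3780


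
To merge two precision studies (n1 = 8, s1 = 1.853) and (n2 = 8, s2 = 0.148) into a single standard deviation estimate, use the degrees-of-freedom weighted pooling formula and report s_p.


s_p = sqrt(((n1-1)*s1^2 + (n2-1)*s2^2) / (n1+n2-2))
numerator = (8-1)*1.853^2 + (8-1)*0.148^2 = 24.035263 + 0.153328 = 24.188591
denominator = 8 + 8 - 2 = 14
s_p^2 = 24.188591 / 14 = 1.7277565
s_p = sqrt(1.7277565) = 1.3144

1.3144


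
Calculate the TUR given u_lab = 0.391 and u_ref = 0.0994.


TUR = u_lab / u_ref
= 0.391 / 0.0994
= 3.9336

3.9336


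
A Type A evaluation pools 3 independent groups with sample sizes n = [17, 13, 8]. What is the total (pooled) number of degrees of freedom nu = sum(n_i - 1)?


nu = sum_i (n_i - 1)
nu = ((17 - 1) + (13 - 1) + (8 - 1))
nu = 16 + 12 + 7
nu = 35

35


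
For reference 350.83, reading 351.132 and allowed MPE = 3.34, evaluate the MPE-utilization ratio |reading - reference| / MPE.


e = indication - reference = 351.132 - 350.83 = 0.3020
|e| = 0.3020
ratio = |e| / MPE = 0.3020 / 3.34
ratio = 0.0904

0.0904


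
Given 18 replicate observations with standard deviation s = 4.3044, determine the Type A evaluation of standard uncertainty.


u_A = s / sqrt(n)
u_A = 4.3044 / sqrt(18)
u_A = 4.3044 / 4.2426407
u_A = 1.0146

1.0146


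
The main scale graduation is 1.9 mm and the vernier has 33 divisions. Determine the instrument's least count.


LC = MSD / n_div
= 1.9 / 33
= 0.0576

0.0576


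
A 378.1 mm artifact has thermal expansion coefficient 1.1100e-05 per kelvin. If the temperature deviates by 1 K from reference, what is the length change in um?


dL = L * alpha * dT
= 378.1 * 1.1100e-05 * 1
= 0.0041969 mm
dL_um = 0.0041969 * 1000 = 4.1969 um

4.1969


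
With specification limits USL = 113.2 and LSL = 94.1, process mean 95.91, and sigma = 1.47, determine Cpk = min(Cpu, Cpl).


Cpu = (USL - mean) / (3*sigma) = (113.2 - 95.91) / (3*1.47) = 3.9206
Cpl = (mean - LSL) / (3*sigma) = (95.91 - 94.1) / (3*1.47) = 0.4104
Cpk = min(Cpu, Cpl) = 0.4104

0.4104


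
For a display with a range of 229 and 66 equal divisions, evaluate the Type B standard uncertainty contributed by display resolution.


resolution = range / divisions
resolution = 229 / 66 = 3.469697
u_res = resolution / (2*sqrt(3))
u_res = 3.469697 / 3.4641016
u_res = 1.0016

1.0016


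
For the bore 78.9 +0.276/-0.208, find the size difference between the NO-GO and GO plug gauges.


GO = nominal - lower_tol (smallest hole = maximum material condition)
GO = 78.9 - 0.208 = 78.692
NO-GO = nominal + upper_tol (largest hole = least material condition)
NO-GO = 78.9 + 0.276 = 79.176
spread = NO-GO - GO = 79.176 - 78.692 = 0.4840

0.4840


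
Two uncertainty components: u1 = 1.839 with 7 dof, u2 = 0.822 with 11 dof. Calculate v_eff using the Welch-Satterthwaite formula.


uc = sqrt(u1^2 + u2^2) = sqrt(1.839^2 + 0.822^2) = 2.0143498
v_eff = uc^4 / (u1^4/v1 + u2^4/v2)
= 2.0143498^4 / (1.839^4/7 + 0.822^4/11)
= 16.464159 / 1.6754172
v_eff = 9.8269

9.8269


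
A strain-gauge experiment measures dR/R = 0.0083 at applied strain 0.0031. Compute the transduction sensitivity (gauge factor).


GF = (dR/R) / epsilon
= 0.0083 / 0.0031
= 2.6774

2.6774


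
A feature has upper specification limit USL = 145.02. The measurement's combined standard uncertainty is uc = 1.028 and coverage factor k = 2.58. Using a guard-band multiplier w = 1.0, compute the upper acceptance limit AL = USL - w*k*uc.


U = k * uc = 2.58 * 1.028 = 2.65224
guard band g = w * U = 1.0 * 2.65224 = 2.65224
AL = USL - g = 145.02 - 2.65224
AL = 142.3678

142.3678


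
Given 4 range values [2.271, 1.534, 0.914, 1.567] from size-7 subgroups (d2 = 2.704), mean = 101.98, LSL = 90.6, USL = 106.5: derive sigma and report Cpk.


R_bar = (2.271 + 1.534 + 0.914 + 1.567) / 4 = 1.5715
sigma = R_bar / d2 = 1.5715 / 2.704 = 0.58117604
Cp = (USL - LSL)/(6*sigma) = (106.5 - 90.6)/(6*0.58117604) = 4.5597
Cpu = (106.5 - 101.98)/(3*0.58117604) = 2.5924
Cpl = (101.98 - 90.6)/(3*0.58117604) = 6.5270
Cpk = min(Cpu, Cpl) = 2.5924

2.5924


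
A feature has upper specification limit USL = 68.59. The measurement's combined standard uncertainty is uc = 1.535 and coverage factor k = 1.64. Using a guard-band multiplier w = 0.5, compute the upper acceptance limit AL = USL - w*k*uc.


U = k * uc = 1.64 * 1.535 = 2.5174
guard band g = w * U = 0.5 * 2.5174 = 1.2587
AL = USL - g = 68.59 - 1.2587
AL = 67.3313

67.3313


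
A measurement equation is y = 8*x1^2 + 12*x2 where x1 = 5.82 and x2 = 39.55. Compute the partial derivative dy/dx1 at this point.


y = 8*x1^2 + 12*x2
dy/dx1 = 2*8*x1
Evaluate at x1 = 5.82: c1 = 16 * 5.82
c1 = 93.1200

93.1200


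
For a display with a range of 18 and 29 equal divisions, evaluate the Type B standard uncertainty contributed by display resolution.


resolution = range / divisions
resolution = 18 / 29 = 0.62068966
u_res = resolution / (2*sqrt(3))
u_res = 0.62068966 / 3.4641016
u_res = 0.1792

0.1792


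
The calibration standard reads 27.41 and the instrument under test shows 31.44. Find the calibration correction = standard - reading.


Correction = standard - reading
= 27.41 - 31.44
= -4.0300

-4.0300


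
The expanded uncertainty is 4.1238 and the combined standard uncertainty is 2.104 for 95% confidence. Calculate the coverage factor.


k = U / uc
k = 4.1238 / 2.104
k = 1.96

1.96


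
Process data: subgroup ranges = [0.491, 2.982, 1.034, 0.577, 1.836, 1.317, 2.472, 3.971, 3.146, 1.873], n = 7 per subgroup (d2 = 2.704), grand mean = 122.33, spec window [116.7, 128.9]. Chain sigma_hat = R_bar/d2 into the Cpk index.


R_bar = (0.491 + 2.982 + 1.034 + 0.577 + 1.836 + 1.317 + 2.472 + 3.971 + 3.146 + 1.873) / 10 = 1.9699
sigma = R_bar / d2 = 1.9699 / 2.704 = 0.72851331
Cp = (USL - LSL)/(6*sigma) = (128.9 - 116.7)/(6*0.72851331) = 2.7911
Cpu = (128.9 - 122.33)/(3*0.72851331) = 3.0061
Cpl = (122.33 - 116.7)/(3*0.72851331) = 2.5760
Cpk = min(Cpu, Cpl) = 2.5760

2.5760


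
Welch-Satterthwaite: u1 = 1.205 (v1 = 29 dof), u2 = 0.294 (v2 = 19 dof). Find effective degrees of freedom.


uc = sqrt(u1^2 + u2^2) = sqrt(1.205^2 + 0.294^2) = 1.2403471
v_eff = uc^4 / (u1^4/v1 + u2^4/v2)
= 1.2403471^4 / (1.205^4/29 + 0.294^4/19)
= 2.366862 / 0.073095862
v_eff = 32.3802

32.3802


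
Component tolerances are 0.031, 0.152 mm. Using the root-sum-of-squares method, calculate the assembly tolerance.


RSS = sqrt(0.031^2 + 0.152^2)
= sqrt(0.024065)
= 0.1551

0.1551


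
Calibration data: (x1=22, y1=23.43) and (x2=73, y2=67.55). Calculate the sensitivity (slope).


slope = (y2 - y1) / (x2 - x1)
= (67.55 - 23.43) / (73 - 22)
= 44.1200 / 51
= 0.8651

0.8651


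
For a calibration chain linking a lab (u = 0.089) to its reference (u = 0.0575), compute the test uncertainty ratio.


TUR = u_lab / u_ref
= 0.089 / 0.0575
= 1.5478

1.5478


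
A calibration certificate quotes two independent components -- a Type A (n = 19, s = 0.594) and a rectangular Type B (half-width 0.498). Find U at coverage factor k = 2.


u_A = s / sqrt(n) = 0.594 / sqrt(19) = 0.13627295
u_B = half_width / sqrt(3) = 0.498 / sqrt(3) = 0.28752043
uc = sqrt(u_A^2 + u_B^2) = sqrt(0.13627295^2 + 0.28752043^2) = 0.31817969
U = k * uc = 2 * 0.31817969
U = 0.6364

0.6364


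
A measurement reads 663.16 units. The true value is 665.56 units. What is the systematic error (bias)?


Systematic error = measured - true
= 663.16 - 665.56
= -2.4000

-2.4000


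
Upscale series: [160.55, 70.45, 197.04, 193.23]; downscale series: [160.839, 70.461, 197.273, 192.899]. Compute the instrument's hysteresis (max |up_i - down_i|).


|160.55 - 160.839| = 0.2890
|70.45 - 70.461| = 0.0110
|197.04 - 197.273| = 0.2330
|193.23 - 192.899| = 0.3310
hysteresis = max(diffs) = 0.3310

0.3310


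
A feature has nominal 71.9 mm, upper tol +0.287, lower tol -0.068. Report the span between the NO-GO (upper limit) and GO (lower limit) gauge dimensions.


GO = nominal - lower_tol (smallest hole = maximum material condition)
GO = 71.9 - 0.068 = 71.832
NO-GO = nominal + upper_tol (largest hole = least material condition)
NO-GO = 71.9 + 0.287 = 72.187
spread = NO-GO - GO = 72.187 - 71.832 = 0.3550

0.3550


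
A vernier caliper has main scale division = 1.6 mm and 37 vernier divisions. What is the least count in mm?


LC = MSD / n_div
= 1.6 / 37
= 0.0432

0.0432


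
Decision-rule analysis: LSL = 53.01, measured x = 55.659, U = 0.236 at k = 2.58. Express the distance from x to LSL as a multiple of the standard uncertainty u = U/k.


u = U / k = 0.236 / 2.58 = 0.091472868
margin = |LSL - x| = |53.01 - 55.659| = 2.649
z = margin / u = 2.649 / 0.091472868
z = 28.9594

28.9594


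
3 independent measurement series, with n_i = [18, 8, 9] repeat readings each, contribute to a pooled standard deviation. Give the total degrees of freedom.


nu = sum_i (n_i - 1)
nu = ((18 - 1) + (8 - 1) + (9 - 1))
nu = 17 + 7 + 8
nu = 32

32


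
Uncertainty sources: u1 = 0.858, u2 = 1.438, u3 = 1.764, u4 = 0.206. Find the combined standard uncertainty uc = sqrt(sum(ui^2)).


uc = sqrt(0.858^2 + 1.438^2 + 1.764^2 + 0.206^2)
uc = sqrt(5.95814)
uc = 2.4409

2.4409


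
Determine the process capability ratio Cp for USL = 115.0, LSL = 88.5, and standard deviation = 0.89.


Cp = (USL - LSL) / (6 * sigma)
= (115.0 - 88.5) / (6 * 0.89)
= 26.5000 / 5.3400
= 4.9625

4.9625


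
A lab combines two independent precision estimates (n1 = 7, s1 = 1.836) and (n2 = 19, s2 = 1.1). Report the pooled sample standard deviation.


s_p = sqrt(((n1-1)*s1^2 + (n2-1)*s2^2) / (n1+n2-2))
numerator = (7-1)*1.836^2 + (19-1)*1.1^2 = 20.225376 + 21.78 = 42.005376
denominator = 7 + 19 - 2 = 24
s_p^2 = 42.005376 / 24 = 1.750224
s_p = sqrt(1.750224) = 1.3230

1.3230


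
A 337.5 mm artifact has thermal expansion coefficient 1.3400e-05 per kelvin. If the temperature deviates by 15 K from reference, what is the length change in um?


dL = L * alpha * dT
= 337.5 * 1.3400e-05 * 15
= 0.0678375 mm
dL_um = 0.0678375 * 1000 = 67.8375 um

67.8375


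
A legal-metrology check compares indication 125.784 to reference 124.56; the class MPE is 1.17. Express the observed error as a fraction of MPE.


e = indication - reference = 125.784 - 124.56 = 1.2240
|e| = 1.2240
ratio = |e| / MPE = 1.2240 / 1.17
ratio = 1.0462

1.0462


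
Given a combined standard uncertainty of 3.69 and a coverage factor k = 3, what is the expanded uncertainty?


U = k * uc
U = 3 * 3.69
U = 11.0700

11.0700


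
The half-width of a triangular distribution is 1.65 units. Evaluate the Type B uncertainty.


u_B = half_width / sqrt(6)
u_B = 1.65 / 2.4494897
u_B = 0.6736

0.6736


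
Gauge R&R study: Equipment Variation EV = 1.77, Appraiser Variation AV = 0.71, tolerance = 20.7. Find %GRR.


GRR = sqrt(EV^2 + AV^2) = sqrt(1.77^2 + 0.71^2) = 1.907092
%GRR = GRR / tol * 100 = 1.907092 / 20.7 * 100
%GRR = 9.2130

9.2130


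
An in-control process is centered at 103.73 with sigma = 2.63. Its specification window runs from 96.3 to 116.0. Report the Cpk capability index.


Cpu = (USL - mean) / (3*sigma) = (116.0 - 103.73) / (3*2.63) = 1.5551
Cpl = (mean - LSL) / (3*sigma) = (103.73 - 96.3) / (3*2.63) = 0.9417
Cpk = min(Cpu, Cpl) = 0.9417

0.9417


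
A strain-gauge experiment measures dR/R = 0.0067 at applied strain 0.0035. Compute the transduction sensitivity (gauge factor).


GF = (dR/R) / epsilon
= 0.0067 / 0.0035
= 1.9143

1.9143


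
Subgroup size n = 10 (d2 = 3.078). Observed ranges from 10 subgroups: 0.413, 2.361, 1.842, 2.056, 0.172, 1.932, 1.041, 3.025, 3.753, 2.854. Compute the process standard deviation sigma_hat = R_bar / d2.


R_bar = (0.413 + 2.361 + 1.842 + 2.056 + 0.172 + 1.932 + 1.041 + 3.025 + 3.753 + 2.854) / 10
R_bar = 19.449 / 10 = 1.9449
sigma_hat = R_bar / d2 = 1.9449 / 3.078 = 0.6319

0.6319


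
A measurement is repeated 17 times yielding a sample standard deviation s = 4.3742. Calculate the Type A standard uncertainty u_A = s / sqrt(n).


u_A = s / sqrt(n)
u_A = 4.3742 / sqrt(17)
u_A = 4.3742 / 4.1231056
u_A = 1.0609

1.0609


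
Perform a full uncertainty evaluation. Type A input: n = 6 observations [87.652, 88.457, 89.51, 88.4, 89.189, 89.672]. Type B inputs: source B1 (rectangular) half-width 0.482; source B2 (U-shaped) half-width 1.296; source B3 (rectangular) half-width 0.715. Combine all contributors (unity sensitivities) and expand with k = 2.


mean = (87.652 + 88.457 + 89.51 + 88.4 + 89.189 + 89.672) / 6 = 88.81333333
s = sqrt(sum((x - mean)^2)/(n-1)) = 0.77592414
u_A = s / sqrt(n) = 0.77592414 / sqrt(6) = 0.3167697
u_B1 = 0.482 / sqrt(3) = 0.27828283
u_B2 = 1.296 / sqrt(2) = 0.91641039
u_B3 = 0.715 / sqrt(3) = 0.41280544
uc = sqrt(0.3167697^2 + 0.27828283^2 + 0.91641039^2 + 0.41280544^2) = 1.0899545
U = k * uc = 2 * 1.0899545
U = 2.1799

2.1799


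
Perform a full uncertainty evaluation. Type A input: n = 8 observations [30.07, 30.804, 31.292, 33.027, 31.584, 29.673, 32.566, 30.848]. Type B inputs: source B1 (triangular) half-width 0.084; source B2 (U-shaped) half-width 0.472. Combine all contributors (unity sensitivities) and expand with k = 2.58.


mean = (30.07 + 30.804 + 31.292 + 33.027 + 31.584 + 29.673 + 32.566 + 30.848) / 8 = 31.233
s = sqrt(sum((x - mean)^2)/(n-1)) = 1.14894
u_A = s / sqrt(n) = 1.14894 / sqrt(8) = 0.40621163
u_B1 = 0.084 / sqrt(6) = 0.034292856
u_B2 = 0.472 / sqrt(2) = 0.3337544
uc = sqrt(0.40621163^2 + 0.034292856^2 + 0.3337544^2) = 0.52685471
U = k * uc = 2.58 * 0.52685471
U = 1.3593

1.3593


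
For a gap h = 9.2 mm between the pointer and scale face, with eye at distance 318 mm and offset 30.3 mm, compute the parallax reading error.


error = h * offset / d
= 9.2 * 30.3 / 318
= 0.8766

0.8766


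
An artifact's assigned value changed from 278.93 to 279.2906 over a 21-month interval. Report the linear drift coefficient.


rate = (v2 - v1) / months
= (279.2906 - 278.93) / 21
= 0.3606 / 21
= 0.0172

0.0172


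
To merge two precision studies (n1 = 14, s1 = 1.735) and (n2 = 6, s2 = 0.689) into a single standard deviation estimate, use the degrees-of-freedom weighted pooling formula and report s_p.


s_p = sqrt(((n1-1)*s1^2 + (n2-1)*s2^2) / (n1+n2-2))
numerator = (14-1)*1.735^2 + (6-1)*0.689^2 = 39.132925 + 2.373605 = 41.50653
denominator = 14 + 6 - 2 = 18
s_p^2 = 41.50653 / 18 = 2.3059183
s_p = sqrt(2.3059183) = 1.5185

1.5185


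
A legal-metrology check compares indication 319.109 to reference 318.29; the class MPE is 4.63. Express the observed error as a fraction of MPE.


e = indication - reference = 319.109 - 318.29 = 0.8190
|e| = 0.8190
ratio = |e| / MPE = 0.8190 / 4.63
ratio = 0.1769

0.1769


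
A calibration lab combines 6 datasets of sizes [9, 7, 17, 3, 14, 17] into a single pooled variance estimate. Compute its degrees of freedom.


nu = sum_i (n_i - 1)
nu = ((9 - 1) + (7 - 1) + (17 - 1) + (3 - 1) + (14 - 1) + (17 - 1))
nu = 8 + 6 + 16 + 2 + 13 + 16
nu = 61

61


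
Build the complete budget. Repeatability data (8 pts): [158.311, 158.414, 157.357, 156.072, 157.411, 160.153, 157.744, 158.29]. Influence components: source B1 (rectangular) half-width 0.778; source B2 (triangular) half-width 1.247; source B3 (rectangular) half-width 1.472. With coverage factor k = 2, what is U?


mean = (158.311 + 158.414 + 157.357 + 156.072 + 157.411 + 160.153 + 157.744 + 158.29) / 8 = 157.969
s = sqrt(sum((x - mean)^2)/(n-1)) = 1.1663758
u_A = s / sqrt(n) = 1.1663758 / sqrt(8) = 0.41237612
u_B1 = 0.778 / sqrt(3) = 0.44917851
u_B2 = 1.247 / sqrt(6) = 0.50908562
u_B3 = 1.472 / sqrt(3) = 0.8498596
uc = sqrt(0.41237612^2 + 0.44917851^2 + 0.50908562^2 + 0.8498596^2) = 1.1632906
U = k * uc = 2 * 1.1632906
U = 2.3266

2.3266


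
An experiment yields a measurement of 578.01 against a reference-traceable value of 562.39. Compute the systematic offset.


Systematic error = measured - true
= 578.01 - 562.39
= 15.6200

15.6200


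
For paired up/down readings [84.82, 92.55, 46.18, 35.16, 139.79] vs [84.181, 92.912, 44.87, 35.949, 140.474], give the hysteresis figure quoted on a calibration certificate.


|84.82 - 84.181| = 0.6390
|92.55 - 92.912| = 0.3620
|46.18 - 44.87| = 1.3100
|35.16 - 35.949| = 0.7890
|139.79 - 140.474| = 0.6840
hysteresis = max(diffs) = 1.3100

1.3100


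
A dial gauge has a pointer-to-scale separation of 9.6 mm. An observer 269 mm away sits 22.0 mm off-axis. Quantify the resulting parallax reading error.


error = h * offset / d
= 9.6 * 22.0 / 269
= 0.7851

0.7851


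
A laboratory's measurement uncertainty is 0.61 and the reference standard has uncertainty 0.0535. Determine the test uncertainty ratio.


TUR = u_lab / u_ref
= 0.61 / 0.0535
= 11.4019

11.4019


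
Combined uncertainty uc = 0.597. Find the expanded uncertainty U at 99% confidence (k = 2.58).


U = k * uc
U = 2.58 * 0.597
U = 1.5403

1.5403


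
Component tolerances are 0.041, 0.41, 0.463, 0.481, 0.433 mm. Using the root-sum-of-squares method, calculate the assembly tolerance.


RSS = sqrt(0.041^2 + 0.41^2 + 0.463^2 + 0.481^2 + 0.433^2)
= sqrt(0.803)
= 0.8961

0.8961


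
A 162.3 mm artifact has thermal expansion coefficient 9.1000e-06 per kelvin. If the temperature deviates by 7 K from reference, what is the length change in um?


dL = L * alpha * dT
= 162.3 * 9.1000e-06 * 7
= 0.0103385 mm
dL_um = 0.0103385 * 1000 = 10.3385 um

10.3385


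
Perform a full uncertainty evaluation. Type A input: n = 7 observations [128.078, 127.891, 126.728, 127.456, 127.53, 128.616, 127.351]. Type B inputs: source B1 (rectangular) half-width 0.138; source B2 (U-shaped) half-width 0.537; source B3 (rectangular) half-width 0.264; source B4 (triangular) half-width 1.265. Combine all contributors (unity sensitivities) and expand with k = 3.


mean = (128.078 + 127.891 + 126.728 + 127.456 + 127.53 + 128.616 + 127.351) / 7 = 127.6642857
s = sqrt(sum((x - mean)^2)/(n-1)) = 0.60062654
u_A = s / sqrt(n) = 0.60062654 / sqrt(7) = 0.22701549
u_B1 = 0.138 / sqrt(3) = 0.079674337
u_B2 = 0.537 / sqrt(2) = 0.37971634
u_B3 = 0.264 / sqrt(3) = 0.15242047
u_B4 = 1.265 / sqrt(6) = 0.51643409
uc = sqrt(0.22701549^2 + 0.079674337^2 + 0.37971634^2 + 0.15242047^2 + 0.51643409^2) = 0.70143047
U = k * uc = 3 * 0.70143047
U = 2.1043

2.1043


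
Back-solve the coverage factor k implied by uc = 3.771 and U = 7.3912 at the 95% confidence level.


k = U / uc
k = 7.3912 / 3.771
k = 1.96

1.96


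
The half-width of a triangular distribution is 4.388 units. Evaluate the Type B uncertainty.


u_B = half_width / sqrt(6)
u_B = 4.388 / 2.4494897
u_B = 1.7914

1.7914


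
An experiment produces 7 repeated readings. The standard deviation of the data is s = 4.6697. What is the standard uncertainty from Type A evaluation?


u_A = s / sqrt(n)
u_A = 4.6697 / sqrt(7)
u_A = 4.6697 / 2.6457513
u_A = 1.7650

1.7650


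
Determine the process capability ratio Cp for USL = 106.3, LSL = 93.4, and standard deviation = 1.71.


Cp = (USL - LSL) / (6 * sigma)
= (106.3 - 93.4) / (6 * 1.71)
= 12.9000 / 10.2600
= 1.2573

1.2573


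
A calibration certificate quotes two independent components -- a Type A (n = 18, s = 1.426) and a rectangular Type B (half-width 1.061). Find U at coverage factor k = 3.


u_A = s / sqrt(n) = 1.426 / sqrt(18) = 0.33611142
u_B = half_width / sqrt(3) = 1.061 / sqrt(3) = 0.61256864
uc = sqrt(u_A^2 + u_B^2) = sqrt(0.33611142^2 + 0.61256864^2) = 0.69872114
U = k * uc = 3 * 0.69872114
U = 2.0962

2.0962
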